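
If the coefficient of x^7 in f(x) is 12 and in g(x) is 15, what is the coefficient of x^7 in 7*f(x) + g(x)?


Scalar multiplication scales coefficients: 7 * 12 = 84.
Then add the g coefficient: 84 + 15
= 99

99


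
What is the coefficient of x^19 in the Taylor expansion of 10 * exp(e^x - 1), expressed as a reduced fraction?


exp(e^x - 1) = sum_{k>=0} Bell_k x^k / k!, where Bell_k is the k-th Bell number.
So the coefficient of x^19 is 10 * Bell_19 / 19!.
Computing: Bell_19 = 5832742205057 and 19! = 121645100408832000, giving
10 * 5832742205057/121645100408832000 = 5832742205057/12164510040883200.

5832742205057/12164510040883200


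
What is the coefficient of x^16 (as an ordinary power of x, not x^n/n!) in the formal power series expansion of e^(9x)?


The exponential series is e^y = sum_{k>=0} y^k / k!. Substituting y = 9x gives
e^(9x) = sum_{k>=0} 9^k x^k / k!.
So the coefficient of x^n is a^n/n! with a = 9, n = 16:
9^16 / 16! = 1853020188851841/20922789888000 = 2541865828329/28700672000

2541865828329/28700672000


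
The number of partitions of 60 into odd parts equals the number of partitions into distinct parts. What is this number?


Computing partitions of 60 into odd parts (1, 3, 5, ...):
Using the generating function prod_{k>=0} 1/(1-x^(2k+1)),
the count is 10880

10880


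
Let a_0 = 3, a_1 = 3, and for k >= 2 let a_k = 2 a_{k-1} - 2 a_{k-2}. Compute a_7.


Iterating the recurrence forward:
a_0 = 3
a_1 = 3
a_2 = 2*3 - 2*3 = 0
a_3 = 2*0 - 2*3 = -6
a_4 = 2*-6 - 2*0 = -12
a_5 = 2*-12 - 2*-6 = -12
a_6 = 2*-12 - 2*-12 = 0
a_7 = 2*0 - 2*-12 = 24
So a_7 = 24.

24


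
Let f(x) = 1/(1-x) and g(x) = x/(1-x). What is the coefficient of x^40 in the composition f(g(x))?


First simplify the composition: f(g(x)) = 1/(1 - x/(1-x)) = (1-x)/((1-x) - x) = (1-x)/(1-2x).
Now extract the coefficient. Write (1-x)/(1-2x) = 1/(1-2x) - x/(1-2x).
The coefficient of x^n in 1/(1-2x) is 2^n, and in x/(1-2x) is 2^(n-1) (for n >= 1).
So the coefficient of x^40 is 2^40 - 2^39 = 1099511627776 - 549755813888 = 549755813888.

549755813888


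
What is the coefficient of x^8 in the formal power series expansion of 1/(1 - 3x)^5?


The general identity 1/(1 - c x)^r = sum_{k>=0} c^k C(k + r - 1, r - 1) x^k follows by substituting y = c x into 1/(1 - y)^r = sum_{k>=0} C(k + r - 1, r - 1) y^k.
For c = 3, r = 5, k = 8:
3^8 * C(12, 4) = 6561 * 495 = 3247695.

3247695


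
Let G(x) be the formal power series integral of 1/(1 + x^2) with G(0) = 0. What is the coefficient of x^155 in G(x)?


1/(1 + x^2) = sum_{j>=0} (-1)^j x^(2j). Integrating termwise with G(0) = 0:
G(x) = sum_{j>=0} (-1)^j x^(2j+1) / (2j+1) = arctan(x).
Only odd powers are nonzero. For x^155 write 155 = 2*77 + 1, giving
(-1)^77 / 155 = -1/155 = -1/155.

-1/155


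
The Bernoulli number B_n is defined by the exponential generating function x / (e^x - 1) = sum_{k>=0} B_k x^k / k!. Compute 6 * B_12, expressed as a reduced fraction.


Bernoulli numbers can also be computed recursively via B_0 = 1 and sum_{j=0}^{m} C(m+1, j) B_j = 0 for m >= 1. Odd-index Bernoulli numbers vanish for k >= 3.
Computing B_12 = -691/2730, so 6 * B_12 = 6 * -691/2730 = -691/455.

-691/455


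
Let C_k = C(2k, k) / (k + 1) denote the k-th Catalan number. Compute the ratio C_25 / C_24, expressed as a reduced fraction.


Using C_k = (2k)! / (k! (k+1)!), the ratio C_{k+1}/C_k simplifies to
C_{k+1}/C_k = [(2k+2)! / ((k+1)! (k+2)!)] * [k! (k+1)! / (2k)!]
 = (2k+2)(2k+1) / ((k+1)(k+2)) = 2(2k+1) / (k+2).
For k = 24: 2(2*24 + 1) / (24 + 2) = 98/26 = 49/13.

49/13


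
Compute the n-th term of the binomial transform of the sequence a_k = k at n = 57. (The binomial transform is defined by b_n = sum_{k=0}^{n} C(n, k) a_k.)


With a_k = k, b_n = sum_{k=0}^{n} C(n, k) k. Using k * C(n, k) = n * C(n-1, k-1) gives b_n = n * sum_{k>=1} C(n-1, k-1) = n * 2^(n-1).
For n = 57: 57 * 2^56 = 57 * 72057594037927936 = 4107282860161892352.

4107282860161892352


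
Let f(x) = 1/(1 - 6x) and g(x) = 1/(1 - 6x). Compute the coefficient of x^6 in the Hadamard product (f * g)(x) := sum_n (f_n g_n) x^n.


f has coefficients f_k = 6^k and g has coefficients g_k = 6^k, so the Hadamard product has coefficient (f*g)_k = 6^k * 6^k = 36^k.
For k = 6: 36^6 = 2176782336.

2176782336


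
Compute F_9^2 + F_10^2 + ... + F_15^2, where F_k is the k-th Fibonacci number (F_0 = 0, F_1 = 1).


There is a standard identity sum_{k=0}^{N} F_k^2 = F_N * F_{N+1} (proved inductively from the telescoping relation F_k^2 = F_k F_{k+1} - F_{k-1} F_k). Then
sum_{k=9}^{15} F_k^2 = F_15 F_16 - F_8 F_9.
Computing: F_15 = 610, F_16 = 987, F_8 = 21, F_9 = 34.
Sum = 610 * 987 - 21 * 34 = 601356.

601356


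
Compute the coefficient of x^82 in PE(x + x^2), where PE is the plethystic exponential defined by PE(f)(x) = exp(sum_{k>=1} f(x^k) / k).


With f(x) = x + x^2, the exponent is sum_{k>=1} (x^k + x^(2k)) / k = -ln(1 - x) - ln(1 - x^2). Exponentiating:
PE(x + x^2) = 1 / ((1 - x)(1 - x^2)).
This is the generating function for partitions of n into parts of size 1 or 2. The number of 2's can be any j in 0..41, and the rest are 1's, so
[x^82] = floor(82/2) + 1 = 42.

42


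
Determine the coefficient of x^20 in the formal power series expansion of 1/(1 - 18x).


The geometric series identity gives 1/(1 - c x) = sum_{k>=0} c^k x^k, so the coefficient of x^k is c^k.
Here c = 18 and k = 20.
Computing: 18^20 = 12748236216396078174437376

12748236216396078174437376


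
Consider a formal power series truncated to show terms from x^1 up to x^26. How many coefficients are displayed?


From x^1 to x^26 inclusive, the count is 26 - 1 + 1 = 26.

26


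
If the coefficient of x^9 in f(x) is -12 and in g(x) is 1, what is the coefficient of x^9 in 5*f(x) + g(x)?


Scalar multiplication scales coefficients: 5 * -12 = -60.
Then add the g coefficient: -60 + 1
= -59

-59


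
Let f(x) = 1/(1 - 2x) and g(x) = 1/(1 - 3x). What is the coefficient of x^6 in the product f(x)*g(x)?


The coefficient of x^n in f*g is the Cauchy product: sum_{k=0}^{n} a^k * b^(n-k).
With a=2, b=3, n=6:
sum_{k=0}^{6} 2^k * 3^(6-k)
= 2059

2059


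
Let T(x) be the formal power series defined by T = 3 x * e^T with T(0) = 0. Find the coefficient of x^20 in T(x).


Apply the Lagrange inversion formula: if T = 3 x * phi(T) with phi(t) = e^t, then
[x^n] T = 3^n * (1/n) [t^(n-1)] phi(t)^n = 3^n * (1/n) [t^(n-1)] e^(n t) = 3^n * (1/n) * n^(n-1) / (n-1)! = 3^n * n^(n-1) / n!.
When c = 1 this is the Cayley count of rooted labeled trees on n vertices, divided by n!.
For n = 20: 3^20 * 20^19 / 20! = 3486784401 * 5242880000000000000000000/2432902008176640000 = 17006112000000000000000/2263261.

17006112000000000000000/2263261


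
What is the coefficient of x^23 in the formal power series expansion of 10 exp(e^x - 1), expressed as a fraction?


exp(e^x - 1) is the exponential generating function for the Bell numbers Bell_k: exp(e^x - 1) = sum_{k>=0} Bell_k x^k / k!.
So the coefficient of x^23 in 10 exp(e^x - 1) is 10 Bell_23 / 23!.
Computing: Bell_23 = 44152005855084346 and 23! = 25852016738884976640000, giving
10 * 44152005855084346/25852016738884976640000 = 22076002927542173/1292600836944248832000.

22076002927542173/1292600836944248832000


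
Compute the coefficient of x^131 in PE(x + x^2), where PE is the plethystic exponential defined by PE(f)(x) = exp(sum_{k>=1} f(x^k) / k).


With f(x) = x + x^2, the exponent is sum_{k>=1} (x^k + x^(2k)) / k = -ln(1 - x) - ln(1 - x^2). Exponentiating:
PE(x + x^2) = 1 / ((1 - x)(1 - x^2)).
This is the generating function for partitions of n into parts of size 1 or 2. The number of 2's can be any j in 0..65, and the rest are 1's, so
[x^131] = floor(131/2) + 1 = 66.

66


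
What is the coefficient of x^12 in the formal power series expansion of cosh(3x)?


The Maclaurin series is cosh(t) = sum_{m>=0} t^(2m) / (2m)!, so substituting t = 3x, only even powers of x are nonzero, with coefficient of x^(2m) equal to 3^(2m) / (2m)!.
For x^12 the coefficient is 3^12/12! = 531441/479001600 = 2187/1971200.

2187/1971200


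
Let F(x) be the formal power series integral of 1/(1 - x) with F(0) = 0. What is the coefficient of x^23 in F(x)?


1/(1 - x) = sum_{k>=0} x^k. Integrating termwise and using F(0) = 0 gives
F(x) = sum_{k>=0} x^(k+1) / (k+1) = sum_{m>=1} x^m / m = -ln(1 - x).
So the coefficient of x^23 is 1/23 = 1/23.

1/23


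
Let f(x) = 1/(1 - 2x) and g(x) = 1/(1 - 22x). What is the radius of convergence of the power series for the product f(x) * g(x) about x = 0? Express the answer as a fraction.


The radius of 1/(1 - 2x) is 1/2 (nearest singularity at x = 1/2), and the radius of 1/(1 - 22x) is 1/22.
The product f(x)*g(x) = 1/((1 - 2x)(1 - 22x)) has singularities at both 1/2 and 1/22, so its radius of convergence is the distance to the nearest one:
min(1/2, 1/22) = 1/22.

1/22


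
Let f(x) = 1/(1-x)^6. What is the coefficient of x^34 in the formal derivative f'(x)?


Differentiate: d/dx [ 1/(1-x)^r ] = r / (1-x)^(r+1).
Here r = 6, so f'(x) = 6 / (1-x)^7.
The expansion of 1/(1-x)^(r+1) has coefficient of x^n equal to C(n+r, r).
So the coefficient of x^34 in f'(x) is
6 * C(40, 6) = 6 * 3838380 = 23030280

23030280


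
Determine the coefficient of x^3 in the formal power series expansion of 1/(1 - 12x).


The geometric series identity gives 1/(1 - c x) = sum_{k>=0} c^k x^k, so the coefficient of x^k is c^k.
Here c = 12 and k = 3.
Computing: 12^3 = 1728

1728


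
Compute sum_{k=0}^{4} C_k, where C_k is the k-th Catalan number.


C_0 through C_4: 1, 1, 2, 5, 14
Sum = 1 + 1 + 2 + 5 + 14
= 23

23


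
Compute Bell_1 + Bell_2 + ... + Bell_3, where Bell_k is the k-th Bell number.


Recall Bell_k counts set partitions of a k-set (with Bell_0 = 1 by convention).
Bell_1 through Bell_3: 1, 2, 5
Sum = 1 + 2 + 5 = 8.

8


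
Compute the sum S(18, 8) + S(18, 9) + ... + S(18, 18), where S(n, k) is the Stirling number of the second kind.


By definition, S(n, k) counts partitions of an n-set into exactly k nonempty blocks.
Computing row n = 18 for k = 8..18:
S(18, k): 189036065010, 106175395755, 37112163803, 8391004908, 1256328866, 125854638, 8408778, 367200, 9996, 153, 1
Sum = 342105599108.

342105599108


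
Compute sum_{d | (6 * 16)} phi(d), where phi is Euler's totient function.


First, 6 * 16 = 96. One classical identity is sum_{d | n} phi(d) = n (each k in [1, n] has a unique gcd with n, and among the k's with gcd(k, n) = n/d there are phi(d) of them). So the sum equals 96. We also verify directly:
Divisors of 96: 1, 2, 3, 4, 6, 8, 12, 16, 24, 32, 48, 96.
phi values: 1, 1, 2, 2, 2, 4, 4, 8, 8, 16, 16, 32.
Sum = 96.

96


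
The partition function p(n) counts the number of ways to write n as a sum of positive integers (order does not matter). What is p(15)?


Using the generating function prod_{k>=1} 1/(1-x^k), we compute p(15).
By dynamic programming over parts 1 through 15:
p(15) = 176

176


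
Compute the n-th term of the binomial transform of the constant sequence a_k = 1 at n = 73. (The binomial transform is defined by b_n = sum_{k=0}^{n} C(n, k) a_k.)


With a_k = 1 for all k, b_n = sum_{k=0}^{n} C(n, k) = 2^n by the binomial theorem.
For n = 73: 2^73 = 9444732965739290427392.

9444732965739290427392


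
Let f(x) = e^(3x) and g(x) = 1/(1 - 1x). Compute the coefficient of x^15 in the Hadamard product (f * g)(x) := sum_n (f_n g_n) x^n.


Expanding: f_k = 3^k/k! (from e^(3x)) and g_k = 1^k (from 1/(1 - 1x)). So the Hadamard coefficient (f * g)_k = 3^k 1^k / k! = (3)^k / k!.
For k = 15: 3^15/15! = 14348907/1307674368000 = 19683/1793792000.

19683/1793792000


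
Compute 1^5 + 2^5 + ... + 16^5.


This power sum has a closed form given by Faulhaber's formula
sum_{k=1}^{m} k^p = (1 / (p + 1)) * sum_{j=0}^{p} C(p + 1, j) B_j m^(p + 1 - j),
but for small m direct computation is fastest:
1 + 32 + 243 + 1024 + 3125 + 7776 + 16807 + 32768 + 59049 + 100000 + 161051 + 248832 + 371293 + 537824 + 759375 + 1048576 = 3347776.

3347776


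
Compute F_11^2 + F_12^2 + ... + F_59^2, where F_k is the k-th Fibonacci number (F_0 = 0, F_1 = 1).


There is a standard identity sum_{k=0}^{N} F_k^2 = F_N * F_{N+1} (proved inductively from the telescoping relation F_k^2 = F_k F_{k+1} - F_{k-1} F_k). Then
sum_{k=11}^{59} F_k^2 = F_59 F_60 - F_10 F_11.
Computing: F_59 = 956722026041, F_60 = 1548008755920, F_10 = 55, F_11 = 89.
Sum = 956722026041 * 1548008755920 - 55 * 89 = 1481014073292990252907825.

1481014073292990252907825


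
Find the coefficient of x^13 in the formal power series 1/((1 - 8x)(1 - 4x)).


By partial fractions or Cauchy convolution:
The coefficient equals sum_{k=0}^{13} 8^k * 4^(13-k).
= 1099444518912

1099444518912


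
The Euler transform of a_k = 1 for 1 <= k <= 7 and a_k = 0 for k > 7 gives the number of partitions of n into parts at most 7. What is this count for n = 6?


Partitions of 6 into parts at most 7:
Using generating function (1-x)^(-1)(1-x^2)^(-1)...(1-x^7)^(-1),
the coefficient of x^6 = 11

11


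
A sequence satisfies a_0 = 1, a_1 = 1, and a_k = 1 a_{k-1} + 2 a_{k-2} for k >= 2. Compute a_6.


The characteristic equation is t^2 - 1 t - 2 = 0, with roots r_1 = 2 and r_2 = -1 (so c_1 = r_1 + r_2, c_2 = -r_1 r_2 as required).
One can use the closed form a_n = A r_1^n + B r_2^n, but direct iteration is more reliable:
a_0 = 1, a_1 = 1, a_2 = 3, a_3 = 5, a_4 = 11, a_5 = 21, a_6 = 43.
So a_6 = 43.

43


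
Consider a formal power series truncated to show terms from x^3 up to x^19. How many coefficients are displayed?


From x^3 to x^19 inclusive, the count is 19 - 3 + 1 = 17.

17


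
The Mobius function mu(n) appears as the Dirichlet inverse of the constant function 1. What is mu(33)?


33 = 3 * 11 (all distinct primes).
mu(33) = (-1)^2 = 1

1


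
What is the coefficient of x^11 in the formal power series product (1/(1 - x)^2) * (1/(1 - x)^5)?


Combine the factors: (1/(1 - x)^2) * (1/(1 - x)^5) = 1/(1 - x)^7.
Then use 1/(1 - x)^r = sum_{k>=0} C(k + r - 1, r - 1) x^k with r = 7 and k = 11:
C(17, 6) = 12376.

12376


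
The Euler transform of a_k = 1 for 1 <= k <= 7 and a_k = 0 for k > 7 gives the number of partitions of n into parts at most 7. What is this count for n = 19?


Partitions of 19 into parts at most 7:
Using generating function (1-x)^(-1)(1-x^2)^(-1)...(1-x^7)^(-1),
the coefficient of x^19 = 300

300


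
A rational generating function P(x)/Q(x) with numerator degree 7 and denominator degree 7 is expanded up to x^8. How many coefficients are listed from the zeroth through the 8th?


Expanding up to x^8 gives the coefficients for x^0, x^1, ..., x^8.
That is 8 + 1 = 9 coefficients in total.

9


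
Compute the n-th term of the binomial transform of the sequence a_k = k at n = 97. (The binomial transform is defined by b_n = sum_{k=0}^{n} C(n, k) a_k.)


With a_k = k, b_n = sum_{k=0}^{n} C(n, k) k. Using k * C(n, k) = n * C(n-1, k-1) gives b_n = n * sum_{k>=1} C(n-1, k-1) = n * 2^(n-1).
For n = 97: 97 * 2^96 = 97 * 79228162514264337593543950336 = 7685131763883640746573763182592.

7685131763883640746573763182592


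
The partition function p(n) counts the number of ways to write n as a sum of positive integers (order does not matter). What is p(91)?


Using the generating function prod_{k>=1} 1/(1-x^k), we compute p(91).
By dynamic programming over parts 1 through 91:
p(91) = 64112359

64112359


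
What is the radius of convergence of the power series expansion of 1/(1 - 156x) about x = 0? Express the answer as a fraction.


Expanding 1/(1 - 156x) = sum_{k>=0} 156^k x^k, the series converges when |156x| < 1, i.e., |x| < 1/156.
So the radius of convergence is 1/156 = 1/156.

1/156


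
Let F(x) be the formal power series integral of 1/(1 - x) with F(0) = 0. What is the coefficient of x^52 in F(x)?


1/(1 - x) = sum_{k>=0} x^k. Integrating termwise and using F(0) = 0 gives
F(x) = sum_{k>=0} x^(k+1) / (k+1) = sum_{m>=1} x^m / m = -ln(1 - x).
So the coefficient of x^52 is 1/52 = 1/52.

1/52


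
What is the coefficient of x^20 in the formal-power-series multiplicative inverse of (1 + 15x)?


The inverse is 1/(1 + 15x). Apply the geometric identity 1/(1 - y) = sum_{k>=0} y^k with y = -15x:
1/(1 + 15x) = sum_{k>=0} (-15)^k x^k.
So the coefficient of x^20 is (-15)^20 = 332525673007965087890625.

332525673007965087890625


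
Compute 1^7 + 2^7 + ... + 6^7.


This power sum has a closed form given by Faulhaber's formula
sum_{k=1}^{m} k^p = (1 / (p + 1)) * sum_{j=0}^{p} C(p + 1, j) B_j m^(p + 1 - j),
but for small m direct computation is fastest:
1 + 128 + 2187 + 16384 + 78125 + 279936 = 376761.

376761


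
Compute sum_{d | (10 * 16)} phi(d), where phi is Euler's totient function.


First, 10 * 16 = 160. One classical identity is sum_{d | n} phi(d) = n (each k in [1, n] has a unique gcd with n, and among the k's with gcd(k, n) = n/d there are phi(d) of them). So the sum equals 160. We also verify directly:
Divisors of 160: 1, 2, 4, 5, 8, 10, 16, 20, 32, 40, 80, 160.
phi values: 1, 1, 2, 4, 4, 4, 8, 8, 16, 16, 32, 64.
Sum = 160.

160


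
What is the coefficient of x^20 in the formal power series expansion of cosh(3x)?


The Maclaurin series is cosh(t) = sum_{m>=0} t^(2m) / (2m)!, so substituting t = 3x, only even powers of x are nonzero, with coefficient of x^(2m) equal to 3^(2m) / (2m)!.
For x^20 the coefficient is 3^20/20! = 3486784401/2432902008176640000 = 531441/370812682240000.

531441/370812682240000


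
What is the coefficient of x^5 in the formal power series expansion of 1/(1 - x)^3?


The expansion 1/(1 - x)^r = sum_{k>=0} C(k + r - 1, r - 1) x^k follows from the multiset / negative-binomial theorem (or from repeated differentiation of the geometric series).
For r = 3 and k = 5:
C(7, 2) = 5040 / (2 * 120) = 21.

21


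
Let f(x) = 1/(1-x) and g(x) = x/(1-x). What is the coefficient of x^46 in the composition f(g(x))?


First simplify the composition: f(g(x)) = 1/(1 - x/(1-x)) = (1-x)/((1-x) - x) = (1-x)/(1-2x).
Now extract the coefficient. Write (1-x)/(1-2x) = 1/(1-2x) - x/(1-2x).
The coefficient of x^n in 1/(1-2x) is 2^n, and in x/(1-2x) is 2^(n-1) (for n >= 1).
So the coefficient of x^46 is 2^46 - 2^45 = 70368744177664 - 35184372088832 = 35184372088832.

35184372088832


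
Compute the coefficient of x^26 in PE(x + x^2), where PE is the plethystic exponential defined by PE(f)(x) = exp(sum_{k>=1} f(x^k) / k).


With f(x) = x + x^2, the exponent is sum_{k>=1} (x^k + x^(2k)) / k = -ln(1 - x) - ln(1 - x^2). Exponentiating:
PE(x + x^2) = 1 / ((1 - x)(1 - x^2)).
This is the generating function for partitions of n into parts of size 1 or 2. The number of 2's can be any j in 0..13, and the rest are 1's, so
[x^26] = floor(26/2) + 1 = 14.

14


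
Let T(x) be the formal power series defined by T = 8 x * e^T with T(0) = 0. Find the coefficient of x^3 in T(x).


Apply the Lagrange inversion formula: if T = 8 x * phi(T) with phi(t) = e^t, then
[x^n] T = 8^n * (1/n) [t^(n-1)] phi(t)^n = 8^n * (1/n) [t^(n-1)] e^(n t) = 8^n * (1/n) * n^(n-1) / (n-1)! = 8^n * n^(n-1) / n!.
When c = 1 this is the Cayley count of rooted labeled trees on n vertices, divided by n!.
For n = 3: 8^3 * 3^2 / 3! = 512 * 9/6 = 768.

768


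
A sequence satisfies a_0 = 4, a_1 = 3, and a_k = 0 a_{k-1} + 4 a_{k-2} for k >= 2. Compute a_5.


The characteristic equation is t^2 - 0 t - 4 = 0, with roots r_1 = 2 and r_2 = -2 (so c_1 = r_1 + r_2, c_2 = -r_1 r_2 as required).
One can use the closed form a_n = A r_1^n + B r_2^n, but direct iteration is more reliable:
a_0 = 4, a_1 = 3, a_2 = 16, a_3 = 12, a_4 = 64, a_5 = 48.
So a_5 = 48.

48


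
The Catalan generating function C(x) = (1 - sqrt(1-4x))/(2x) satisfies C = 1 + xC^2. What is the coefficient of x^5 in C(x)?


Substituting x -> x scales the n-th coefficient by 1, so [x^5] C(x) = C_5.
C_5 = C(2*5, 5)/(6) = 252/6 = 42.
= 42.

42


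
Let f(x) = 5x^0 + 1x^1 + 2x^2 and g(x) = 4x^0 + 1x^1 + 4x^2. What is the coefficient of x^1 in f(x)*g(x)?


Cauchy product at x^1:
5*1 + 1*4
= 9

9


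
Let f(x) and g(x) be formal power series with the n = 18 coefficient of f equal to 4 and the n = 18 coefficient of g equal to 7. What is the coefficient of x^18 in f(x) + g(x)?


Addition of formal power series is termwise.
The coefficient of x^18 in f + g = 4 + 7
= 11

11


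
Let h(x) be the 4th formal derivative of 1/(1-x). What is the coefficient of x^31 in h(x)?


Differentiating 4 times: d^4/dx^4 [1/(1-x)] = 4!/(1-x)^5.
The expansion 1/(1-x)^5 = sum_{k>=0} C(k+4, 4) x^k, so the coefficient of x^n in 4!/(1-x)^5 is 4! * C(n+4, 4).
For n = 31: 24 * C(35, 4) = 24 * 52360 = 1256640

1256640


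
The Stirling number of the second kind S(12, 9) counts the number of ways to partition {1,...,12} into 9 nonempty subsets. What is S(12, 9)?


Using the explicit formula S(n,k) = (1/k!) sum_{j=0}^{k} (-1)^(k-j) C(k,j) j^n:
S(12, 9) = 22275
Equivalently, S(n,k) is n! times the coefficient of x^n in the EGF (e^x - 1)^k / k!.

22275


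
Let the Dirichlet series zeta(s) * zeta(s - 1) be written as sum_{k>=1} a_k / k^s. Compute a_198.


Convolution gives a_k = sum_{d | k} d * 1 = sum_{d | k} d = sigma(k), the sum of positive divisors of k.
For k = 198, the divisors are 1, 2, 3, 6, 9, 11, 18, 22, 33, 66, 99, 198, so
sigma(198) = 1 + 2 + 3 + 6 + 9 + 11 + 18 + 22 + 33 + 66 + 99 + 198 = 468.

468


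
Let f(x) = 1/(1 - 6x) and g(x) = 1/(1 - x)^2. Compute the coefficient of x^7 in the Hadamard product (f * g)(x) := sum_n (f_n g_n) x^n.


f has coefficients f_k = 6^k. For g = 1/(1 - x)^2 the coefficient is g_k = C(k + 1, 1) = k + 1. The Hadamard coefficient is (f * g)_k = 6^k * (k + 1).
For k = 7: 6^7 * 8 = 279936 * 8 = 2239488.

2239488


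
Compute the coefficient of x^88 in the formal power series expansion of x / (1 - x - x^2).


Let f(x) = sum_{k>=0} a_k x^k. Multiplying f(x) * (1 - x - x^2) = x and matching coefficients gives a_0 = 0, a_1 = 1, and a_k = a_{k-1} + a_{k-2} for k >= 2. These are the Fibonacci numbers F_k.
Iterating from F_0 = 0, F_1 = 1:
F_0=0, F_1=1, F_2=1, F_3=2, F_4=3, F_5=5, F_6=8, F_7=13, F_8=21, F_9=34, ...
F_88 = 1100087778366101931.

1100087778366101931


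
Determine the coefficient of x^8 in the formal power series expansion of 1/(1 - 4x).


The geometric series identity gives 1/(1 - c x) = sum_{k>=0} c^k x^k, so the coefficient of x^k is c^k.
Here c = 4 and k = 8.
Computing: 4^8 = 65536

65536


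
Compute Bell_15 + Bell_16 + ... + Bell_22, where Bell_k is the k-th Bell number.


Recall Bell_k counts set partitions of a k-set (with Bell_0 = 1 by convention).
Bell_15 through Bell_22: 1382958545, 10480142147, 82864869804, 682076806159, 5832742205057, 51724158235372, 474869816156751, 4506715738447323
Sum = 1382958545 + 10480142147 + 82864869804 + 682076806159 + 5832742205057 + 51724158235372 + 474869816156751 + 4506715738447323 = 5039919259821158.

5039919259821158


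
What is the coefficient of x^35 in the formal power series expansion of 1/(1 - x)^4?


The negative binomial / multiset identity is
1/(1 - x)^r = sum_{k>=0} C(k + r - 1, r - 1) x^k.
Here r = 4 and k = 35, so the coefficient is
C(35 + 3, 3) = C(38, 3)
= 8436

8436


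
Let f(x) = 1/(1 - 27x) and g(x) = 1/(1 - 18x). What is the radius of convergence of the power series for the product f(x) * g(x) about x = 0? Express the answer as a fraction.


The radius of 1/(1 - 27x) is 1/27 (nearest singularity at x = 1/27), and the radius of 1/(1 - 18x) is 1/18.
The product f(x)*g(x) = 1/((1 - 27x)(1 - 18x)) has singularities at both 1/27 and 1/18, so its radius of convergence is the distance to the nearest one:
min(1/27, 1/18) = 1/27.

1/27


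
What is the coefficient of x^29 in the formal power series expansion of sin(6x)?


The Maclaurin series is sin(t) = sum_{k>=0} (-1)^k t^(2k+1) / (2k+1)!, so substituting t = 6x, only odd powers of x are nonzero, with coefficient of x^(2k+1) equal to (-1)^k 6^(2k+1) / (2k+1)!.
Write 29 = 2*14 + 1, giving the coefficient (-1)^14 * 6^29 / 29! = 36845653286788892983296/8841761993739701954543616000000 = 688747536/165277074603265625.

688747536/165277074603265625


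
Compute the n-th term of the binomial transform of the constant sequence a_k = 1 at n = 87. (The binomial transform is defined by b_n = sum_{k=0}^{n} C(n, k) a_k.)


With a_k = 1 for all k, b_n = sum_{k=0}^{n} C(n, k) = 2^n by the binomial theorem.
For n = 87: 2^87 = 154742504910672534362390528.

154742504910672534362390528


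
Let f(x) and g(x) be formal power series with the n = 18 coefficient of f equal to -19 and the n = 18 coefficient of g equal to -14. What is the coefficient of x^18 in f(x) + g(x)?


Addition of formal power series is termwise.
The coefficient of x^18 in f + g = -19 + -14
= -33

-33


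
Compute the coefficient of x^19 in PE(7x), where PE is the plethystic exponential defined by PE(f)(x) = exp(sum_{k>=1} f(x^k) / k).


With f(x) = 7x, the exponent is sum_{k>=1} 7 x^k / k = 7 * (-ln(1 - x)). Exponentiating:
PE(7x) = exp(-7 ln(1 - x)) = 1/(1 - x)^7.
By the negative binomial expansion, [x^n] 1/(1 - x)^7 = C(n + 6, 6).
For n = 19: C(25, 6) = 177100.

177100


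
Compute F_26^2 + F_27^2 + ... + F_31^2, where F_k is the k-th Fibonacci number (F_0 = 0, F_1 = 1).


There is a standard identity sum_{k=0}^{N} F_k^2 = F_N * F_{N+1} (proved inductively from the telescoping relation F_k^2 = F_k F_{k+1} - F_{k-1} F_k). Then
sum_{k=26}^{31} F_k^2 = F_31 F_32 - F_25 F_26.
Computing: F_31 = 1346269, F_32 = 2178309, F_25 = 75025, F_26 = 121393.
Sum = 1346269 * 2178309 - 75025 * 121393 = 2923482369296.

2923482369296


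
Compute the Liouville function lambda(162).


The Liouville function is lambda(k) = (-1)^Omega(k), where Omega(k) counts the prime factors of k with multiplicity.
Factoring: 162 = 2 * 3 * 3 * 3 * 3, so Omega(162) = 5.
lambda(162) = (-1)^5 = -1.

-1


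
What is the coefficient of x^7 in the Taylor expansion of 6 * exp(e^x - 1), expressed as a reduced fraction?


exp(e^x - 1) = sum_{k>=0} Bell_k x^k / k!, where Bell_k is the k-th Bell number.
So the coefficient of x^7 is 6 * Bell_7 / 7!.
Computing: Bell_7 = 877 and 7! = 5040, giving
6 * 877/5040 = 877/840.

877/840


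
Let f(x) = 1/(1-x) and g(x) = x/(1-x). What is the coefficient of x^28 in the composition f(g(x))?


First simplify the composition: f(g(x)) = 1/(1 - x/(1-x)) = (1-x)/((1-x) - x) = (1-x)/(1-2x).
Now extract the coefficient. Write (1-x)/(1-2x) = 1/(1-2x) - x/(1-2x).
The coefficient of x^n in 1/(1-2x) is 2^n, and in x/(1-2x) is 2^(n-1) (for n >= 1).
So the coefficient of x^28 is 2^28 - 2^27 = 268435456 - 134217728 = 134217728.

134217728


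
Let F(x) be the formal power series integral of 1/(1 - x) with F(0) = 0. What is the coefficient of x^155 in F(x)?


1/(1 - x) = sum_{k>=0} x^k. Integrating termwise and using F(0) = 0 gives
F(x) = sum_{k>=0} x^(k+1) / (k+1) = sum_{m>=1} x^m / m = -ln(1 - x).
So the coefficient of x^155 is 1/155 = 1/155.

1/155


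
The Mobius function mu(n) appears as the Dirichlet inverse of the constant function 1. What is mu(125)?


125 has a squared prime factor, so mu(125) = 0.
Factorization reveals a repeated prime.

0


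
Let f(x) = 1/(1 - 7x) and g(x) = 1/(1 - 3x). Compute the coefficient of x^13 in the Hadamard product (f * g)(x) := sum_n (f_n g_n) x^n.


f has coefficients f_k = 7^k and g has coefficients g_k = 3^k, so the Hadamard product has coefficient (f*g)_k = 7^k * 3^k = 21^k.
For k = 13: 21^13 = 154472377739119461.

154472377739119461


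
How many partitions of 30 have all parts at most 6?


Using the generating function (1-x)^(-1)(1-x^2)^(-1)...(1-x^6)^(-1),
the coefficient of x^30 counts these restricted partitions.
Result = 1206

1206


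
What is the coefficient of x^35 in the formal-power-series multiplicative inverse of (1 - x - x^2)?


Let the inverse be f(x) = sum_{k>=0} a_k x^k. From f(x) * (1 - x - x^2) = 1 and matching coefficients:
 x^0: a_0 = 1.
 x^1: a_1 - a_0 = 0, so a_1 = 1.
 x^k (k >= 2): a_k - a_{k-1} - a_{k-2} = 0, i.e. a_k = a_{k-1} + a_{k-2}.
This is the Fibonacci-type recurrence shifted so that a_0 = a_1 = 1.
Iterating: a_0=1, a_1=1, a_2=2, a_3=3, a_4=5, a_5=8, a_6=13, a_7=21, a_8=34, a_9=55, ...
a_35 = 14930352.

14930352


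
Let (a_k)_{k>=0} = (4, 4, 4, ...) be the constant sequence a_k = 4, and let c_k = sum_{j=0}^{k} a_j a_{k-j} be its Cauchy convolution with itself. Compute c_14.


Since a_j = 4 for all j >= 0, the convolution sum becomes
c_k = sum_{j=0}^{k} 4 * 4 = 16 * (k + 1).
Equivalently, the generating function of (a_k) is 4/(1 - x) and its square is 16/(1 - x)^2 = sum_{k>=0} 16(k + 1) x^k.
For k = 14: 16 * 15 = 240.

240


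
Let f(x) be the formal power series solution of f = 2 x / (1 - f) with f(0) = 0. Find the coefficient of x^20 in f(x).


Apply Lagrange inversion: f = 2 x * phi(f) with phi(t) = 1/(1 - t), so
[x^n] f = 2^n * (1/n) [t^(n-1)] phi(t)^n = 2^n * (1/n) [t^(n-1)] (1 - t)^(-n) = 2^n * (1/n) C(2n - 2, n - 1) = 2^n * C_{n-1}.
For n = 20: C_19 = C(38, 19) / 20 = 35345263800/20 = 1767263190.
With the 2^20 = 1048576 factor, the coefficient is 1048576 * 1767263190 = 1853109766717440.

1853109766717440


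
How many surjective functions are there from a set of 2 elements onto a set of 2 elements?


By inclusion-exclusion on which target elements are missed, the number of surjections from an n-set onto a k-set is
surj(n, k) = sum_{j=0}^{k} (-1)^j C(k, j) (k - j)^n.
Equivalently surj(n, k) = k! * S(n, k), where S(n, k) is the Stirling number of the second kind.
For n = 2, k = 2:
S(2, 2) = 1, so
surj = 2! * 1 = 2 * 1 = 2.

2


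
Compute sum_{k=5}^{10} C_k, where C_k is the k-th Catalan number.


C_5 through C_10: 42, 132, 429, 1430, 4862, 16796
Sum = 42 + 132 + 429 + 1430 + 4862 + 16796
= 23691

23691


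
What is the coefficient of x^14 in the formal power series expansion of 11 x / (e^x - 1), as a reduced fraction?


The exponential generating function for Bernoulli numbers is
x / (e^x - 1) = sum_{k>=0} B_k x^k / k!.
So the coefficient of x^14 in 11 x / (e^x - 1) is 11 B_14 / 14!.
Computing: B_14 = 7/6, 14! = 87178291200, giving
11 * 7/6 / 87178291200 = 1/6793113600.

1/6793113600


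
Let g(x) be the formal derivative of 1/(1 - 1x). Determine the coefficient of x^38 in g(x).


Differentiate termwise: d/dx sum_{k>=0} 1^k x^k = sum_{k>=1} k 1^k x^(k-1) = sum_{j>=0} (j+1) 1^(j+1) x^j.
Equivalently, d/dx [1/(1 - 1x)] = 1/(1 - 1x)^2.
For j = 38: 39 * 1^39 = 39 * 1 = 39.

39


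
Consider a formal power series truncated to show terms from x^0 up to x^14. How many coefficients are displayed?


From x^0 to x^14 inclusive, the count is 14 - 0 + 1 = 15.

15


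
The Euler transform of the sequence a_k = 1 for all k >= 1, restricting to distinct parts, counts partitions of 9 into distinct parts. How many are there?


Partitions of 9 into distinct parts can be computed via generating function.
Product (1+x)(1+x^2)(1+x^3)...
The coefficient of x^9 = 8

8


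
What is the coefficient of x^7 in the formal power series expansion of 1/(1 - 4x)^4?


The general identity 1/(1 - c x)^r = sum_{k>=0} c^k C(k + r - 1, r - 1) x^k follows by substituting y = c x into 1/(1 - y)^r = sum_{k>=0} C(k + r - 1, r - 1) y^k.
For c = 4, r = 4, k = 7:
4^7 * C(10, 3) = 16384 * 120 = 1966080.

1966080


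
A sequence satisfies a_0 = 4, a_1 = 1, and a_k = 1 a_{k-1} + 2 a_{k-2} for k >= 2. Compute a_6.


The characteristic equation is t^2 - 1 t - 2 = 0, with roots r_1 = 2 and r_2 = -1 (so c_1 = r_1 + r_2, c_2 = -r_1 r_2 as required).
One can use the closed form a_n = A r_1^n + B r_2^n, but direct iteration is more reliable:
a_0 = 4, a_1 = 1, a_2 = 9, a_3 = 11, a_4 = 29, a_5 = 51, a_6 = 109.
So a_6 = 109.

109


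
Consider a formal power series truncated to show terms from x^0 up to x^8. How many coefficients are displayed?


From x^0 to x^8 inclusive, the count is 8 - 0 + 1 = 9.

9


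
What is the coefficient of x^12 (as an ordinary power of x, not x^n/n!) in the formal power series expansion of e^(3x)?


The exponential series is e^y = sum_{k>=0} y^k / k!. Substituting y = 3x gives
e^(3x) = sum_{k>=0} 3^k x^k / k!.
So the coefficient of x^n is a^n/n! with a = 3, n = 12:
3^12 / 12! = 531441/479001600 = 2187/1971200

2187/1971200


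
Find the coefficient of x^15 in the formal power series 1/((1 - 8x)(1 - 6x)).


By partial fractions or Cauchy convolution:
The coefficient equals sum_{k=0}^{15} 8^k * 6^(15-k).
= 139326933401600

139326933401600


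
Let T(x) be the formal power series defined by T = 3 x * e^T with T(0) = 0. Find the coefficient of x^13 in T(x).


Apply the Lagrange inversion formula: if T = 3 x * phi(T) with phi(t) = e^t, then
[x^n] T = 3^n * (1/n) [t^(n-1)] phi(t)^n = 3^n * (1/n) [t^(n-1)] e^(n t) = 3^n * (1/n) * n^(n-1) / (n-1)! = 3^n * n^(n-1) / n!.
When c = 1 this is the Cayley count of rooted labeled trees on n vertices, divided by n!.
For n = 13: 3^13 * 13^12 / 13! = 1594323 * 23298085122481/6227020800 = 11758364345276757/1971200.

11758364345276757/1971200


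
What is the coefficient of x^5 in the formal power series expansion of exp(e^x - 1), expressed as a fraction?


exp(e^x - 1) is the exponential generating function for the Bell numbers Bell_k: exp(e^x - 1) = sum_{k>=0} Bell_k x^k / k!.
So the coefficient of x^5 in exp(e^x - 1) is Bell_5 / 5!.
Computing: Bell_5 = 52 and 5! = 120, giving
52/120 = 13/30.

13/30


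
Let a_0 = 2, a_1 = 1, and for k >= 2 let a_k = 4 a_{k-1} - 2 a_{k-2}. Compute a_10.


Iterating the recurrence forward:
a_0 = 2
a_1 = 1
a_2 = 4*1 - 2*2 = 0
a_3 = 4*0 - 2*1 = -2
a_4 = 4*-2 - 2*0 = -8
a_5 = 4*-8 - 2*-2 = -28
a_6 = 4*-28 - 2*-8 = -96
a_7 = 4*-96 - 2*-28 = -328
a_8 = 4*-328 - 2*-96 = -1120
a_9 = 4*-1120 - 2*-328 = -3824
a_10 = 4*-3824 - 2*-1120 = -13056
So a_10 = -13056.

-13056


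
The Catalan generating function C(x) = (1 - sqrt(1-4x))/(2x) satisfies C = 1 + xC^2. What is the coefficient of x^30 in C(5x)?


Substituting x -> 5x scales the n-th coefficient by 5^n, so [x^30] C(5x) = 5^30 * C_30.
C_30 = C(2*30, 30)/(31) = 118264581564861424/31 = 3814986502092304.
So 5^30 * 3814986502092304 = 931322574615478515625 * 3814986502092304 = 3552983051251903176307678222656250000.

3552983051251903176307678222656250000


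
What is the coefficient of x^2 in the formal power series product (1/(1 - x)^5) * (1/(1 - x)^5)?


Combine the factors: (1/(1 - x)^5) * (1/(1 - x)^5) = 1/(1 - x)^10.
Then use 1/(1 - x)^r = sum_{k>=0} C(k + r - 1, r - 1) x^k with r = 10 and k = 2:
C(11, 9) = 55.

55


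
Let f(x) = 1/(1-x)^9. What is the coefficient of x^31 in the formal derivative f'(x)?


Differentiate: d/dx [ 1/(1-x)^r ] = r / (1-x)^(r+1).
Here r = 9, so f'(x) = 9 / (1-x)^10.
The expansion of 1/(1-x)^(r+1) has coefficient of x^n equal to C(n+r, r).
So the coefficient of x^31 in f'(x) is
9 * C(40, 9) = 9 * 273438880 = 2460949920

2460949920


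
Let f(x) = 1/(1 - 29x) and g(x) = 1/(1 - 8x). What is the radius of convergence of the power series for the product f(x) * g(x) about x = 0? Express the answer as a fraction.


The radius of 1/(1 - 29x) is 1/29 (nearest singularity at x = 1/29), and the radius of 1/(1 - 8x) is 1/8.
The product f(x)*g(x) = 1/((1 - 29x)(1 - 8x)) has singularities at both 1/29 and 1/8, so its radius of convergence is the distance to the nearest one:
min(1/29, 1/8) = 1/29.

1/29


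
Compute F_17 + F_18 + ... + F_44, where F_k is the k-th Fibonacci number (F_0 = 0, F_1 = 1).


Use the identity sum_{k=0}^{N} F_k = F_{N+2} - 1 (which follows from F_{k+2} - F_{k+1} = F_k). Then
sum_{k=17}^{44} F_k = (F_{46} - 1) - (F_{18} - 1) = F_{46} - F_{18}.
Computing: F_{46} = 1836311903, F_{18} = 2584, so
Sum = 1836311903 - 2584 = 1836309319.

1836309319


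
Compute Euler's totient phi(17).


phi(n) counts integers in [1, n] coprime to n. Using the multiplicative formula phi(n) = n * prod_{p | n} (1 - 1/p):
17 = 17, so
phi(17) = 17 * (1 - 1/17) = 16.

16


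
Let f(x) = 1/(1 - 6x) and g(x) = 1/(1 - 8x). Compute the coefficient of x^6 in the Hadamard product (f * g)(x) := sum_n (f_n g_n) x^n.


f has coefficients f_k = 6^k and g has coefficients g_k = 8^k, so the Hadamard product has coefficient (f*g)_k = 6^k * 8^k = 48^k.
For k = 6: 48^6 = 12230590464.

12230590464


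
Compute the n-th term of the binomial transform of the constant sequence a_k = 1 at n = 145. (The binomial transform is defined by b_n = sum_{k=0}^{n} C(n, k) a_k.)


With a_k = 1 for all k, b_n = sum_{k=0}^{n} C(n, k) = 2^n by the binomial theorem.
For n = 145: 2^145 = 44601490397061246283071436545296723011960832.

44601490397061246283071436545296723011960832


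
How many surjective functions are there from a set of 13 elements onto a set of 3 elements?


By inclusion-exclusion on which target elements are missed, the number of surjections from an n-set onto a k-set is
surj(n, k) = sum_{j=0}^{k} (-1)^j C(k, j) (k - j)^n.
Equivalently surj(n, k) = k! * S(n, k), where S(n, k) is the Stirling number of the second kind.
For n = 13, k = 3:
S(13, 3) = 261625, so
surj = 3! * 261625 = 6 * 261625 = 1569750.

1569750


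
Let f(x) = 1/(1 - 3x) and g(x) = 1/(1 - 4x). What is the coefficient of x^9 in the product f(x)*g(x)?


The coefficient of x^n in f*g is the Cauchy product: sum_{k=0}^{n} a^k * b^(n-k).
With a=3, b=4, n=9:
sum_{k=0}^{9} 3^k * 4^(9-k)
= 989527

989527


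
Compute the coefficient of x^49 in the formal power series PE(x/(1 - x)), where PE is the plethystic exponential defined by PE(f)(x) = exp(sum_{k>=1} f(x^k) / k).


For f(x) = x/(1 - x) we have
sum_{k>=1} f(x^k) / k = sum_{k>=1} (1/k) * x^k / (1 - x^k) = sum_{k, m >= 1} x^(k m) / k,
which after exponentiating simplifies to
PE(x/(1 - x)) = prod_{k>=1} 1 / (1 - x^k).
This is the generating function for the partition function p(n), so the coefficient of x^49 is p(49).
Computing p(49) by dynamic programming over parts 1, 2, ..., 49: p(49) = 173525.

173525


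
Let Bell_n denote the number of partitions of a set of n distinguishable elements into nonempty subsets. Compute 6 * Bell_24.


Bell_24 can be computed from the Bell triangle or from Dobinski's identity Bell_n = (1/e) * sum_{k>=0} k^n / k!.
Computing Bell_24 = 445958869294805289.
Then 6 * 445958869294805289 = 2675753215768831734.

2675753215768831734


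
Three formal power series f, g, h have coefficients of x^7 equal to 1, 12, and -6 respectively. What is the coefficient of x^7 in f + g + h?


Series addition is componentwise:
1 + 12 + -6
= 7

7


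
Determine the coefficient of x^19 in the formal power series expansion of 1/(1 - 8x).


The geometric series identity gives 1/(1 - c x) = sum_{k>=0} c^k x^k, so the coefficient of x^k is c^k.
Here c = 8 and k = 19.
Computing: 8^19 = 144115188075855872

144115188075855872


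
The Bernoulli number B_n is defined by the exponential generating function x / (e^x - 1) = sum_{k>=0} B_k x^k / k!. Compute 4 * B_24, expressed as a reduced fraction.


Bernoulli numbers can also be computed recursively via B_0 = 1 and sum_{j=0}^{m} C(m+1, j) B_j = 0 for m >= 1. Odd-index Bernoulli numbers vanish for k >= 3.
Computing B_24 = -236364091/2730, so 4 * B_24 = 4 * -236364091/2730 = -472728182/1365.

-472728182/1365


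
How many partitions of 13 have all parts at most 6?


Using the generating function (1-x)^(-1)(1-x^2)^(-1)...(1-x^6)^(-1),
the coefficient of x^13 counts these restricted partitions.
Result = 71

71


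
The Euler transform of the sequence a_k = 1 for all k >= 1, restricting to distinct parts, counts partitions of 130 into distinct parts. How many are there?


Partitions of 130 into distinct parts can be computed via generating function.
Product (1+x)(1+x^2)(1+x^3)...
The coefficient of x^130 = 4654670

4654670


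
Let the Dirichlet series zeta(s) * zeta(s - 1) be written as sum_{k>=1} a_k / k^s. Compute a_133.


Convolution gives a_k = sum_{d | k} d * 1 = sum_{d | k} d = sigma(k), the sum of positive divisors of k.
For k = 133, the divisors are 1, 7, 19, 133, so
sigma(133) = 1 + 7 + 19 + 133 = 160.

160
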